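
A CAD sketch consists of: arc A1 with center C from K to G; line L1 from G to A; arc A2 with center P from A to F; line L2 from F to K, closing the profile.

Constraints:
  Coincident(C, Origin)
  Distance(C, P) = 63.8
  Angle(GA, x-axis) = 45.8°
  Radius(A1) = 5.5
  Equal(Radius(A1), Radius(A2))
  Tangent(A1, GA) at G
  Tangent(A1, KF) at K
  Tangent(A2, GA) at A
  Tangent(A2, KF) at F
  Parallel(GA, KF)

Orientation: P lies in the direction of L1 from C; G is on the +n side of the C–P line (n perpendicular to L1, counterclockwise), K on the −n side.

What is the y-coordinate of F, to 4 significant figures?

41.90

The slot axis is L1's direction at 45.8°, so u = (cos 45.8°, sin 45.8°) = (0.6972, 0.7169) and n = (−sin 45.8°, cos 45.8°) = (-0.7169, 0.6972). C is at the origin and P lies 63.8 along u from C, so P = 63.8·u = (44.48, 45.74). Tangency of A1 to both parallel lines with radius 5.5 puts G and K at C ± 5.5·n: G = (-3.943, 3.834), K = (3.943, -3.834). Equal radii place A and F the same way about P: A = P + 5.5·n = (40.54, 49.57), F = P − 5.5·n = (48.42, 41.90). So F.y = 41.90.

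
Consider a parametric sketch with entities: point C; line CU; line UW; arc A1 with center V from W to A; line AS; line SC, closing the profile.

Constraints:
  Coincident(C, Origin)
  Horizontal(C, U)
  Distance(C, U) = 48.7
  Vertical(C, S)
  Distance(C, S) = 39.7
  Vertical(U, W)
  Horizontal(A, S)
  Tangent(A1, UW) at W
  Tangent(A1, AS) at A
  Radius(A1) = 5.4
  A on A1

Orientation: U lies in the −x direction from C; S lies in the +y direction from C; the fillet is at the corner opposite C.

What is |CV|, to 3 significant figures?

55.2

C is at the origin; C and U share the same y with |CU| = 48.7 and U on the −x side, so U = (-48.7, 0.00). C and S share the same x with |CS| = 39.7 and S on the +y side, so S = (0.00, 39.7). The virtual corner opposite C is at (-48.7, 39.7). A1 meets UW tangentially, so VW is at right angles to UW and tangency of A1 to AS means the radius VA is perpendicular to AS, with radius 5.4, so the center V sits 5.4 in from both sides at V = (-43.3, 34.3). Then |CV| = |V − C| = 55.2.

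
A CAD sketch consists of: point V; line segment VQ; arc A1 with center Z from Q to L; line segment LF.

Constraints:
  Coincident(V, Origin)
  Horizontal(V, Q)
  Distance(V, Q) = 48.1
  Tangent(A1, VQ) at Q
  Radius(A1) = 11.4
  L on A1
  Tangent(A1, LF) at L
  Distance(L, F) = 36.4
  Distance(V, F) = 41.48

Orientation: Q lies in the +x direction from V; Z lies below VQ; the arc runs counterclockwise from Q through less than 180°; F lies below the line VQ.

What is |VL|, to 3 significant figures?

38.7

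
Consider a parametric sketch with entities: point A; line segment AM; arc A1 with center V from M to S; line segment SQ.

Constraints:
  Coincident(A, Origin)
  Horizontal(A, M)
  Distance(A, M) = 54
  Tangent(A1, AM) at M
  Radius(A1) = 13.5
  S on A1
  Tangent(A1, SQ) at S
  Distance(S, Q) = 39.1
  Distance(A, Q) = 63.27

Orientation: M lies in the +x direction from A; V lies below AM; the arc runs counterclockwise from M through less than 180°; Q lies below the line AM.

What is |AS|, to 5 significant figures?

42.379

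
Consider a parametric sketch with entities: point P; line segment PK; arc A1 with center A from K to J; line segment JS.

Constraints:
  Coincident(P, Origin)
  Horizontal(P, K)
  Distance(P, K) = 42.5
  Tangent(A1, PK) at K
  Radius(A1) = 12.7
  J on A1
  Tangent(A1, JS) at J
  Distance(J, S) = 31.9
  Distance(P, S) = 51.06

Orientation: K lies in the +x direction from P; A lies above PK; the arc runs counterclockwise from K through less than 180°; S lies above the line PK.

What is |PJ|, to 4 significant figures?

55.55

P is at the origin; PK is horizontal with |PK| = 42.5 and K on the +x side, so K = (42.50, 0.000). Tangency of A1 to PK means the radius AK is perpendicular to PK, so A = K + (0, 12.7) = (42.50, 12.70). Since AJ ⟂ JS (tangency), |AS| = √(12.7² + 31.9²) = 34.34 regardless of where J sits on A1. So S lies on both circle(P, 51.06) and circle(A, 34.34); the above-PK intersection is S = (27.00, 43.34). J is the foot of the tangent from S: J = (50.91, 22.22).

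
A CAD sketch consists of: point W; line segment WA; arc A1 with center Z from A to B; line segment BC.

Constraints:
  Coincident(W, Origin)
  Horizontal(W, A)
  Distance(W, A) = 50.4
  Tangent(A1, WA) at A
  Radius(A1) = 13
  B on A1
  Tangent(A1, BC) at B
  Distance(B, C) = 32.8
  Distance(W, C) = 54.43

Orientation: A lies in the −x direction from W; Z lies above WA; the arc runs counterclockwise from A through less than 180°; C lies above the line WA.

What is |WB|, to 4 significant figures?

39.14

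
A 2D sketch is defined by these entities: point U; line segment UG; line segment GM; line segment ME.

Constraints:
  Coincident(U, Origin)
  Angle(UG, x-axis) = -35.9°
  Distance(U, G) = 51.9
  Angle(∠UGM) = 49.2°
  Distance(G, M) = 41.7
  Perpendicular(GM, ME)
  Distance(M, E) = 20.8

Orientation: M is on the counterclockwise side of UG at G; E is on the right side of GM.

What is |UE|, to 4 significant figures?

60.59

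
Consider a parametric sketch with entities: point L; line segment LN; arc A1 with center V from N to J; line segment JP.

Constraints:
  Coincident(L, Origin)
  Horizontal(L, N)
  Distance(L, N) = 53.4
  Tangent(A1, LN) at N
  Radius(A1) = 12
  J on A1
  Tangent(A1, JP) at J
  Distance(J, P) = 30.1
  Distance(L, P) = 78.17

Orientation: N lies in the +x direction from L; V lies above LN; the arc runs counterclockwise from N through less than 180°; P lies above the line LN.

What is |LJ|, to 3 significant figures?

66.4

Checks: |VJ| = 12.00 ✓; ∠(VJ, JP) = 90.00° ✓; |JP| = 30.10 ✓; |LP| = 78.17 ✓.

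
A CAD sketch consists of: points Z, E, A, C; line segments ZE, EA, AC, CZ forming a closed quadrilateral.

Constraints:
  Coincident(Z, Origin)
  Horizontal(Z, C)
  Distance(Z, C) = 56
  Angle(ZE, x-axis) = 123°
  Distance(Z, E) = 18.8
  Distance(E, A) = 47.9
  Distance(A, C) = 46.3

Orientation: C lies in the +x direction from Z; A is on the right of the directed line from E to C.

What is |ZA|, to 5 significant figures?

29.103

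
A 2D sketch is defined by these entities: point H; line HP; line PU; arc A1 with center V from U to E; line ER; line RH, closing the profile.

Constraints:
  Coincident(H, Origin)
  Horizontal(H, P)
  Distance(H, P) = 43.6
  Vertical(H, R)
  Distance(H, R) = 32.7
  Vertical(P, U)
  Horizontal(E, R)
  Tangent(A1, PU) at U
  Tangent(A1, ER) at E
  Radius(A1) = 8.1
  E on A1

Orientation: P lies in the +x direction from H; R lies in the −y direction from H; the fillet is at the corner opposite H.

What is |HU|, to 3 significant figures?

50.1

The virtual corner opposite H is at (43.6, -32.7). The tangent condition forces VU to be normal to PU and A1 meets ER tangentially, so VE is at right angles to ER, with radius 8.1, so the center V sits 8.1 in from both sides at V = (35.5, -24.6). That places the tangent points at U = (43.6, -24.6) on PU and E = (35.5, -32.7) on ER. Then |HU| = |U − H| = 50.1.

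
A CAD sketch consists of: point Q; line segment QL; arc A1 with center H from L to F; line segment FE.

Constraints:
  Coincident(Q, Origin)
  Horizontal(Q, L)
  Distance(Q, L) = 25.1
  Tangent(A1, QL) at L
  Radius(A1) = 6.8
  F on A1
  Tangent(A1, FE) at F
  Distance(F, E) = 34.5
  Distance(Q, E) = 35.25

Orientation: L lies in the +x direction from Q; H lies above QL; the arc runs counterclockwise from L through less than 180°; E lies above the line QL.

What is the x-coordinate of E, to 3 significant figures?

4.11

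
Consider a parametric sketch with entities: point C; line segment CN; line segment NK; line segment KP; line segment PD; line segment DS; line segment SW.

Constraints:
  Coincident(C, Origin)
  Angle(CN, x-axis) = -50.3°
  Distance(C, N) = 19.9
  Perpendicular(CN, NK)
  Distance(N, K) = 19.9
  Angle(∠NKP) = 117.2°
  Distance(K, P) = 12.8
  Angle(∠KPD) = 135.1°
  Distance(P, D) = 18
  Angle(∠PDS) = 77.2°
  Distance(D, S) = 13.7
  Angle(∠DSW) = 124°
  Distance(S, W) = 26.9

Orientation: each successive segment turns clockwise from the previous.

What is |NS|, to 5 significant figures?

23.183

∠KPD = 135.1° gives PD at 112.00° from the x-axis; with |PD| = 18.0, D = (-21.116, -6.3113). ∠PDS = 77.2° gives DS at 9.2000° from the x-axis; with |DS| = 13.7, S = (-7.5924, -4.1209). Then |NS| = |S − N| = 23.183.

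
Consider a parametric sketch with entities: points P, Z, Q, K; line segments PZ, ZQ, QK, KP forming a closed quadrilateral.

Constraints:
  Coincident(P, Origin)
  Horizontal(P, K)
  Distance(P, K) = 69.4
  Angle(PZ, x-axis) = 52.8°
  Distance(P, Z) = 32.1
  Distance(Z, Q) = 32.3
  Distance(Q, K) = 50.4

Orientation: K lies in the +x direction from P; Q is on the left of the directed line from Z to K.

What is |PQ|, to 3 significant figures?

63.7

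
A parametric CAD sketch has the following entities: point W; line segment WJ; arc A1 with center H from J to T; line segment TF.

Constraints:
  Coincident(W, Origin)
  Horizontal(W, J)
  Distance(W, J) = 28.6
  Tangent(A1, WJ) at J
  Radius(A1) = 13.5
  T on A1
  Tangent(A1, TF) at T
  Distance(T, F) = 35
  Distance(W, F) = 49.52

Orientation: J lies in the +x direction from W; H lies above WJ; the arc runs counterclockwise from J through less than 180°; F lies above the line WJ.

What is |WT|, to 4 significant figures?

44.55

Checks: ∠(HJ, JW) = 90.00° ✓; |HT| = 13.50 ✓; ∠(HT, TF) = 90.00° ✓; |TF| = 35.00 ✓; |WF| = 49.52 ✓.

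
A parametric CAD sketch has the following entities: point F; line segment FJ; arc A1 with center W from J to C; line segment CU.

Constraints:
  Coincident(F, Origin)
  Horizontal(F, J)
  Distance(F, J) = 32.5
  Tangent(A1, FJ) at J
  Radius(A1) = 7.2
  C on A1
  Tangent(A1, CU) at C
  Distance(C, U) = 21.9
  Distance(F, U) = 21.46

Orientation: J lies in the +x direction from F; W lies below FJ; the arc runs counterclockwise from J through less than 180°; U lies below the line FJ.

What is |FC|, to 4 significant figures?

27.45

F is at the origin; FJ is horizontal with |FJ| = 32.5 and J on the +x side, so J = (32.50, 0.000). The tangent condition forces WJ to be normal to FJ, so W = J + (0, -7.2) = (32.50, -7.200). Since WC ⟂ CU (tangency), |WU| = √(7.2² + 21.9²) = 23.05 regardless of where C sits on A1. So U lies on both circle(F, 21.46) and circle(W, 23.05); the below-FJ intersection is U = (12.02, -17.78). C is the foot of the tangent from U: C = (27.36, -2.155).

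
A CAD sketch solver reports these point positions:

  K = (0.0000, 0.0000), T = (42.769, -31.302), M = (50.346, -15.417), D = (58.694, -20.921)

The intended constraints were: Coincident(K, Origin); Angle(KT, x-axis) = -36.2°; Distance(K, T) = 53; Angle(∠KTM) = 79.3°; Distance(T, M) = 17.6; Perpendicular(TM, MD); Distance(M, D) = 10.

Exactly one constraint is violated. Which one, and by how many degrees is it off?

Perpendicular(TM, MD) — off by 7.90°.

K = (0.00, 0.00) ✓; KT at -36.20° ✓; |KT| = 53.00 ✓; ∠KTM = 79.30° ✓; |TM| = 17.60 ✓; ∠(TM, MD) = 97.90° ✗; |MD| = 9.999 ✓.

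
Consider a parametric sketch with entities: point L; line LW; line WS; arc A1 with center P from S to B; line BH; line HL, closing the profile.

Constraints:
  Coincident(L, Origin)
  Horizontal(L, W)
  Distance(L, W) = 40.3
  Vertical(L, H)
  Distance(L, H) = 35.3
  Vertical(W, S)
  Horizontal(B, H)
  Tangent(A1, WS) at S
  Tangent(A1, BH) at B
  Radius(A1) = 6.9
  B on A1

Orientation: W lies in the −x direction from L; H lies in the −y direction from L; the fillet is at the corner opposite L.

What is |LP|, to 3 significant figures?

43.8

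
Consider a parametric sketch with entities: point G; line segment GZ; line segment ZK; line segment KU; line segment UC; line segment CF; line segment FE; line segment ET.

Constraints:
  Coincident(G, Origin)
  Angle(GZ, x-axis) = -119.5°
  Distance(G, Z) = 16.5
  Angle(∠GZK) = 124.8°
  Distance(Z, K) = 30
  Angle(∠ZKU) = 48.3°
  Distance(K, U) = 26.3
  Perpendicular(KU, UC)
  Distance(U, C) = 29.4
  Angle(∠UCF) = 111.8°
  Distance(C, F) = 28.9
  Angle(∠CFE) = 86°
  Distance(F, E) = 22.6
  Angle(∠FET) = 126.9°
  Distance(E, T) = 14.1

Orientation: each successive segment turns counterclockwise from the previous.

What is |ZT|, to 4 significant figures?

24.59

∠CFE = 86.0° gives FE at -40.40° from the x-axis; with |FE| = 22.6, E = (-15.16, -41.11). ∠FET = 126.9° gives ET at 12.70° from the x-axis; with |ET| = 14.1, T = (-1.405, -38.01). Then |ZT| = |T − Z| = 24.59.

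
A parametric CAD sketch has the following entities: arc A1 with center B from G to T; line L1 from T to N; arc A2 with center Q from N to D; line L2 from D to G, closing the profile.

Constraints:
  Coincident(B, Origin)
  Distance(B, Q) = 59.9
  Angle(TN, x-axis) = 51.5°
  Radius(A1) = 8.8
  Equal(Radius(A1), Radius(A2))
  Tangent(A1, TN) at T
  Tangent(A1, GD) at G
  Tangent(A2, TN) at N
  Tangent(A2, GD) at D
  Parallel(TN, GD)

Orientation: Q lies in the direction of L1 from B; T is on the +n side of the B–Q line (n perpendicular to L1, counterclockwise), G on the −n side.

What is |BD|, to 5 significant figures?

60.543

The slot axis is L1's direction at 51.5°, so u = (cos 51.5°, sin 51.5°) = (0.62251, 0.78261) and n = (−sin 51.5°, cos 51.5°) = (-0.78261, 0.62251). B is at the origin and Q lies 59.9 along u from B, so Q = 59.9·u = (37.289, 46.878). Tangency of A1 to both parallel lines with radius 8.8 puts T and G at B ± 8.8·n: T = (-6.8870, 5.4781), G = (6.8870, -5.4781). Equal radii place N and D the same way about Q: N = Q + 8.8·n = (30.402, 52.356), D = Q − 8.8·n = (44.176, 41.400). Then |BD| = |D − B| = 60.543.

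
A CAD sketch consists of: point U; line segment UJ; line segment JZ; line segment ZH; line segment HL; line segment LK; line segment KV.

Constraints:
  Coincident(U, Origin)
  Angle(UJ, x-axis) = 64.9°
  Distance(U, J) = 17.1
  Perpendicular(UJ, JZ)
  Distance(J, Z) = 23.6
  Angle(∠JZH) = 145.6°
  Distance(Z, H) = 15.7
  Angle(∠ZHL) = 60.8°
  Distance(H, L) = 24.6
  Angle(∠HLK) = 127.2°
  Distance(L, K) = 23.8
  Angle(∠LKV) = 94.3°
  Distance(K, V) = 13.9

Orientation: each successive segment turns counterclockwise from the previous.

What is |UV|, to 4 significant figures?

20.81

U is at the origin; UJ runs at 64.9° with length 17.1, so J = (7.254, 15.49). The perpendicularity gives JZ at right angles to UJ, so JZ runs at 154.9°; with |JZ| = 23.6, Z = (-14.12, 25.50). ∠JZH = 145.6° gives ZH at -170.7° from the x-axis; with |ZH| = 15.7, H = (-29.61, 22.96). ∠ZHL = 60.8° gives HL at -51.50° from the x-axis; with |HL| = 24.6, L = (-14.30, 3.707). ∠HLK = 127.2° gives LK at 1.300° from the x-axis; with |LK| = 23.8, K = (9.496, 4.247). ∠LKV = 94.3° gives KV at 87.00° from the x-axis; with |KV| = 13.9, V = (10.22, 18.13). Then |UV| = |V − U| = 20.81.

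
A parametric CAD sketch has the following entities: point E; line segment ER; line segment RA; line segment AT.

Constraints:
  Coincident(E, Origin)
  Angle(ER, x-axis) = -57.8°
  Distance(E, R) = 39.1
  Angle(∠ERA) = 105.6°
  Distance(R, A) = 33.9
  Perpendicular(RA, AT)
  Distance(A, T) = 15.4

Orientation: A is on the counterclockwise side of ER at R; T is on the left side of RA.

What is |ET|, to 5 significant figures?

49.681

E is at the origin; ER runs at -57.8° with length 39.1, so R = 39.1·(cos -57.8°, sin -57.8°) = (20.835, -33.086). ∠ERA = 105.6°, so RA runs at -57.8° + (180° − 105.6°) = 16.600° from the x-axis; with |RA| = 33.9, A = R + 33.9·(cos 16.600°, sin 16.600°) = (53.323, -23.401). RA is perpendicular to AT; with |AT| = 15.4 on the left of RA, T = A + 15.4·(-0.28569, 0.95832) = (48.923, -8.6431). Then |ET| = |T − E| = 49.681.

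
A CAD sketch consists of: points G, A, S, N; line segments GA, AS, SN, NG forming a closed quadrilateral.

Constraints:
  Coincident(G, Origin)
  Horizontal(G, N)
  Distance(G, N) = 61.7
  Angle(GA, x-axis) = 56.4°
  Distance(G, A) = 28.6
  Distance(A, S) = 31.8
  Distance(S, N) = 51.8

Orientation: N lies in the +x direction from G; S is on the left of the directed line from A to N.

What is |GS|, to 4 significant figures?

60.09

Checks: |AS| = 31.80 ✓; |SN| = 51.80 ✓.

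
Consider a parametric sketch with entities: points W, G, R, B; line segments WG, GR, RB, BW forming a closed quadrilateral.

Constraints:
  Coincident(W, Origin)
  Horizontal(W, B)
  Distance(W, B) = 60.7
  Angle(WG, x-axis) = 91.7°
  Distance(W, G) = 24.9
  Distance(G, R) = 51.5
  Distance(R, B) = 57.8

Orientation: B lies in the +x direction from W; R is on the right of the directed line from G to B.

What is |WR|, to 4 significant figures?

27.20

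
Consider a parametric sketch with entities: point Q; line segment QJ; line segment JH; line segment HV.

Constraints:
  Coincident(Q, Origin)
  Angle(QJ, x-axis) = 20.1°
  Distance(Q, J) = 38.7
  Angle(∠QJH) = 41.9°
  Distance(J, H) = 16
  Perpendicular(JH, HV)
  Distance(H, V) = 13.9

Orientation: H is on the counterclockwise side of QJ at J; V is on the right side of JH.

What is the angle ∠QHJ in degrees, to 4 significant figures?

116.4°

Q is at the origin; QJ runs at 20.1° with length 38.7, so J = 38.7·(cos 20.1°, sin 20.1°) = (36.34, 13.30). ∠QJH = 41.9°, so JH runs at 20.1° + (180° − 41.9°) = 158.2° from the x-axis; with |JH| = 16.0, H = J + 16.0·(cos 158.2°, sin 158.2°) = (21.49, 19.24). Then cos ∠QHJ = HQ·HJ / (|HQ||HJ|), giving 116.4°.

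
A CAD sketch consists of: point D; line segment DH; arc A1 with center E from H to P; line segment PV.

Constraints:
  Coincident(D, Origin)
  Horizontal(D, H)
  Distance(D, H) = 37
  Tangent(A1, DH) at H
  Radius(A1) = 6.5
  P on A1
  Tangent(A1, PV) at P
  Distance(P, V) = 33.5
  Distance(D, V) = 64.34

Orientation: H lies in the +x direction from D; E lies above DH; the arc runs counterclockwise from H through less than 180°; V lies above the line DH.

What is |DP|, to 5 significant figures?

43.476

Checks: |EP| = 6.500 ✓; ∠(EP, PV) = 90.00° ✓; |PV| = 33.50 ✓; |DV| = 64.34 ✓.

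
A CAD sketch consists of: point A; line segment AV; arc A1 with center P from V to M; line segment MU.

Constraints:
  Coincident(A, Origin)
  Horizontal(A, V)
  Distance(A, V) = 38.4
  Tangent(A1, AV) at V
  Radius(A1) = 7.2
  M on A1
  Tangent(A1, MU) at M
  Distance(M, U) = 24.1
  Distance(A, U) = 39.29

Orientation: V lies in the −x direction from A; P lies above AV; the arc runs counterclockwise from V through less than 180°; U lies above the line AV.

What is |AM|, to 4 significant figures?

31.87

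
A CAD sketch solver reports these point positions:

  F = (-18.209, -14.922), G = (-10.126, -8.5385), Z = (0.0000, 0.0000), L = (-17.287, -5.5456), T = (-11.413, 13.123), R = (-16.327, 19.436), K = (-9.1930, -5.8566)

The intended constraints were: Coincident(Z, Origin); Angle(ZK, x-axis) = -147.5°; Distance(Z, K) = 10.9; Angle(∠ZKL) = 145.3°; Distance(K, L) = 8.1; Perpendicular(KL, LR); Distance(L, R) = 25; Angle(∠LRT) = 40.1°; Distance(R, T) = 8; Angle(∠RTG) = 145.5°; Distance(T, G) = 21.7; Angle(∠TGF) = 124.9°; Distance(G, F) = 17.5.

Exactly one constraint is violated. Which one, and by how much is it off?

Distance(G, F) = 17.5 — off by 7.20.

Z = (0.00, 0.00) ✓; ZK at -147.5° ✓; |ZK| = 10.90 ✓; ∠ZKL = 145.3° ✓; |KL| = 8.100 ✓; ∠(KL, LR) = 90.00° ✓; |LR| = 25.00 ✓; ∠LRT = 40.10° ✓; |RT| = 8.000 ✓; ∠RTG = 145.5° ✓; |TG| = 21.70 ✓; ∠TGF = 124.9° ✓; |GF| = 10.30 ✗.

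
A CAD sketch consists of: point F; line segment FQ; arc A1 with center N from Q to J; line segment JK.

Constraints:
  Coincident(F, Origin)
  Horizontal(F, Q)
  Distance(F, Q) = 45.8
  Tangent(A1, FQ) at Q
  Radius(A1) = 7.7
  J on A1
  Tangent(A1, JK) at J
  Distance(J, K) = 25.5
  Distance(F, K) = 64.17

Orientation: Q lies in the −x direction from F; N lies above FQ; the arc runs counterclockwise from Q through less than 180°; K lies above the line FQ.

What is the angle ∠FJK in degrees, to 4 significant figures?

145.0°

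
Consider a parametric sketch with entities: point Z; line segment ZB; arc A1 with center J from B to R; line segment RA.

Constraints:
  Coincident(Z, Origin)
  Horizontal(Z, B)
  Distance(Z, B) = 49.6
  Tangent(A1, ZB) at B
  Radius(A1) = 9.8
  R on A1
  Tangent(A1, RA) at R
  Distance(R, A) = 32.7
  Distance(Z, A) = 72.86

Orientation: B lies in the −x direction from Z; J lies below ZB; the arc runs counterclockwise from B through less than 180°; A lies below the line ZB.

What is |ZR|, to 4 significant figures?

60.22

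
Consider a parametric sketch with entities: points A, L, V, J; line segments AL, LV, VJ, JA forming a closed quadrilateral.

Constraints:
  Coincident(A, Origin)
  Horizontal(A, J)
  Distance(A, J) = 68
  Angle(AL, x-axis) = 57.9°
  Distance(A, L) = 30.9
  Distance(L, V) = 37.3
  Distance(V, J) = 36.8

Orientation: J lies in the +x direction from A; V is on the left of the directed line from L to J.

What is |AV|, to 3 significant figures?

62.7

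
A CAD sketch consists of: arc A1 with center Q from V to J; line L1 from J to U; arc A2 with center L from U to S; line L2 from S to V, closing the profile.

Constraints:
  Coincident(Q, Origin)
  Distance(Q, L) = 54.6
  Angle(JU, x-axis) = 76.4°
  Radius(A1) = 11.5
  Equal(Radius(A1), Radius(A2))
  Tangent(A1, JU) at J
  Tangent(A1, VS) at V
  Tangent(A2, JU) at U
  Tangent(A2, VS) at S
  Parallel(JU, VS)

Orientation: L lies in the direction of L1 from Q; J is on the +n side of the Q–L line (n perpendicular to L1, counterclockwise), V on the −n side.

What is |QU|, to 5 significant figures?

55.798

The slot axis is L1's direction at 76.4°, so u = (cos 76.4°, sin 76.4°) = (0.23514, 0.97196) and n = (−sin 76.4°, cos 76.4°) = (-0.97196, 0.23514). Q is at the origin and L lies 54.6 along u from Q, so L = 54.6·u = (12.839, 53.069). Tangency of A1 to both parallel lines with radius 11.5 puts J and V at Q ± 11.5·n: J = (-11.178, 2.7041), V = (11.178, -2.7041). Equal radii place U and S the same way about L: U = L + 11.5·n = (1.6612, 55.773), S = L − 11.5·n = (24.016, 50.365). Then |QU| = |U − Q| = 55.798.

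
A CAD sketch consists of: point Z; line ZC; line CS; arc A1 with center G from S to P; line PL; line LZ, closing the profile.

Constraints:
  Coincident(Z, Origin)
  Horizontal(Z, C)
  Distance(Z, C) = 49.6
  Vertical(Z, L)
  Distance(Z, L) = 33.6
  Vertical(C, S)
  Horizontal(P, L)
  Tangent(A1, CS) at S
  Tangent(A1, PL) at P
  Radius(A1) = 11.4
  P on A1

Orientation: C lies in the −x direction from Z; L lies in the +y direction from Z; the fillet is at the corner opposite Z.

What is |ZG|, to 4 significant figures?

44.18

Z is at the origin; Z and C share the same y with |ZC| = 49.6 and C on the −x side, so C = (-49.60, 0.000). Z and L share the same x with |ZL| = 33.6 and L on the +y side, so L = (0.000, 33.60). The virtual corner opposite Z is at (-49.60, 33.60). The tangent condition forces GS to be normal to CS and A1 meets PL tangentially, so GP is at right angles to PL, with radius 11.4, so the center G sits 11.4 in from both sides at G = (-38.20, 22.20). Then |ZG| = |G − Z| = 44.18.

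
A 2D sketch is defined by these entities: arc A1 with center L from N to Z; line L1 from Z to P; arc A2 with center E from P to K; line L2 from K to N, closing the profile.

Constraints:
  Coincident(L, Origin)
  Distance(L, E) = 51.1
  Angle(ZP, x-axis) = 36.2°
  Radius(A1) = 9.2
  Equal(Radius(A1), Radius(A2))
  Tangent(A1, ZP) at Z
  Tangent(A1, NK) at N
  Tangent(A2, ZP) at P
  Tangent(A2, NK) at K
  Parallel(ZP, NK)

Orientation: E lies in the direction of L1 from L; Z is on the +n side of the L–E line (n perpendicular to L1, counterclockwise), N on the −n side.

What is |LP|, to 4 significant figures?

51.92

The slot axis is L1's direction at 36.2°, so u = (cos 36.2°, sin 36.2°) = (0.8070, 0.5906) and n = (−sin 36.2°, cos 36.2°) = (-0.5906, 0.8070). L is at the origin and E lies 51.1 along u from L, so E = 51.1·u = (41.24, 30.18). Tangency of A1 to both parallel lines with radius 9.2 puts Z and N at L ± 9.2·n: Z = (-5.434, 7.424), N = (5.434, -7.424). Equal radii place P and K the same way about E: P = E + 9.2·n = (35.80, 37.60), K = E − 9.2·n = (46.67, 22.76). Then |LP| = |P − L| = 51.92.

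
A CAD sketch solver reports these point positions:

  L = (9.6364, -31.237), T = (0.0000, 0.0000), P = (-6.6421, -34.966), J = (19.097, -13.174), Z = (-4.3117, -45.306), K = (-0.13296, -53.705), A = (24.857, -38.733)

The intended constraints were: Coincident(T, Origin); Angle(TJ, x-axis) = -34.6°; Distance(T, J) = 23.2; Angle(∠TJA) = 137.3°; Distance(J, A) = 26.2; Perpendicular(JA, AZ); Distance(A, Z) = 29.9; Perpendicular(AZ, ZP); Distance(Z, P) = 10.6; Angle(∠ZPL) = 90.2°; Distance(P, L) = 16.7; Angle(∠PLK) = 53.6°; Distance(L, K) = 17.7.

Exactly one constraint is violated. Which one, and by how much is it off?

Distance(L, K) = 17.7 — off by 6.80.

T = (0.00, 0.00) ✓; TJ at -34.60° ✓; |TJ| = 23.20 ✓; ∠TJA = 137.3° ✓; |JA| = 26.20 ✓; ∠(JA, AZ) = 90.00° ✓; |AZ| = 29.90 ✓; ∠(AZ, ZP) = 90.00° ✓; |ZP| = 10.60 ✓; ∠ZPL = 90.20° ✓; |PL| = 16.70 ✓; ∠PLK = 53.60° ✓; |LK| = 24.50 ✗.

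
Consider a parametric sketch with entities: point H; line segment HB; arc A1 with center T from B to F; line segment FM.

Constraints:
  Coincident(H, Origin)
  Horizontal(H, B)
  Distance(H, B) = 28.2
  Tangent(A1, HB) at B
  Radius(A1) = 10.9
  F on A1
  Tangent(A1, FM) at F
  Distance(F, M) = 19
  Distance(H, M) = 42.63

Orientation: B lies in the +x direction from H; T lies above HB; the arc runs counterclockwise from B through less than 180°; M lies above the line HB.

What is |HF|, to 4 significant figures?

40.98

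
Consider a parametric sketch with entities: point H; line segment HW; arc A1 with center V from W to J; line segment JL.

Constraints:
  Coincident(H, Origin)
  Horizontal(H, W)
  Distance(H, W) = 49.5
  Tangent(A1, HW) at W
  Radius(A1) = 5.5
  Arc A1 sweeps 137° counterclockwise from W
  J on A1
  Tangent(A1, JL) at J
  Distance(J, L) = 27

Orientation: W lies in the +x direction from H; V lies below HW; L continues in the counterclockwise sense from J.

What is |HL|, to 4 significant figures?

71.20

On A1, W sits at bearing 90° from V; a 137° counterclockwise sweep puts J at bearing 227°, so J = V + 5.5·(cos 227°, sin 227°) = (45.75, -9.522). The tangent condition forces VJ to be normal to JL, so JL runs along (−sin 227°, cos 227°); with |JL| = 27.0, L = (65.50, -27.94). Then |HL| = |L − H| = 71.20.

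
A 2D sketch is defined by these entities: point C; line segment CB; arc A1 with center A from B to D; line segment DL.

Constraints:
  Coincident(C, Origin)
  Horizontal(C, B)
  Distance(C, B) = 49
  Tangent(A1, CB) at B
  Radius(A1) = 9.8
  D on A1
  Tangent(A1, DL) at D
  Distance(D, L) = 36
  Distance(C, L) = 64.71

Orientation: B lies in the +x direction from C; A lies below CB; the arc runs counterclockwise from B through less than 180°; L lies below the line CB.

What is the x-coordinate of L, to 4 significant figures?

44.63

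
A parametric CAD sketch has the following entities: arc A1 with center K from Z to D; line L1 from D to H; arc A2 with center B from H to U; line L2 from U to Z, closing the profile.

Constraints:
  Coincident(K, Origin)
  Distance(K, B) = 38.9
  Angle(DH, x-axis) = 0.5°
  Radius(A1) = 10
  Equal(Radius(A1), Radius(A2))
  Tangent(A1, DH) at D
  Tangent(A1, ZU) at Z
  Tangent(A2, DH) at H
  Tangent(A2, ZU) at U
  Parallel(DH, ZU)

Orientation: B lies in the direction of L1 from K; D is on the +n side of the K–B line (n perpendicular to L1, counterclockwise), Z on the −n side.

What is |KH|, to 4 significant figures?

40.16

The slot axis is L1's direction at 0.5°, so u = (cos 0.5°, sin 0.5°) = (1.000, 0.008727) and n = (−sin 0.5°, cos 0.5°) = (-0.008727, 1.000). K is at the origin and B lies 38.9 along u from K, so B = 38.9·u = (38.90, 0.3395). Tangency of A1 to both parallel lines with radius 10.0 puts D and Z at K ± 10.0·n: D = (-0.08727, 10.00), Z = (0.08727, -10.00). Equal radii place H and U the same way about B: H = B + 10.0·n = (38.81, 10.34), U = B − 10.0·n = (38.99, -9.660). Then |KH| = |H − K| = 40.16.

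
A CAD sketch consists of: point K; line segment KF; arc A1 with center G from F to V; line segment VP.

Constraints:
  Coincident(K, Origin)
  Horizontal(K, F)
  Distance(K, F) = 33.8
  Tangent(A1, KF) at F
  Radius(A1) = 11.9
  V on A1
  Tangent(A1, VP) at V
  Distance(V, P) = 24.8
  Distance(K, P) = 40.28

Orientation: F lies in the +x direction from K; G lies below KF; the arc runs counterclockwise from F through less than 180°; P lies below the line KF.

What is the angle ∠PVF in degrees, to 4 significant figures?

138.0°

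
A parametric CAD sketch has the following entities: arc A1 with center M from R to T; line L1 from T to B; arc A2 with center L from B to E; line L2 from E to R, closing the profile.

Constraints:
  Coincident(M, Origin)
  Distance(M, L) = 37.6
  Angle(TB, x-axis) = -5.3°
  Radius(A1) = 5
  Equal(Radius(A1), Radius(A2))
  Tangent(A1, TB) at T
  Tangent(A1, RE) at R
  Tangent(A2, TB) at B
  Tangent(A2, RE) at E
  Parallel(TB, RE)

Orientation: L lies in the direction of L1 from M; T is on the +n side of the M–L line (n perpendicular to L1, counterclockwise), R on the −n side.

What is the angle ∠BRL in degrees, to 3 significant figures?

7.32°

The slot axis is L1's direction at -5.3°, so u = (cos -5.3°, sin -5.3°) = (0.996, -0.0924) and n = (−sin -5.3°, cos -5.3°) = (0.0924, 0.996). M is at the origin and L lies 37.6 along u from M, so L = 37.6·u = (37.4, -3.47). Tangency of A1 to both parallel lines with radius 5.0 puts T and R at M ± 5.0·n: T = (0.462, 4.98), R = (-0.462, -4.98). Equal radii place B and E the same way about L: B = L + 5.0·n = (37.9, 1.51), E = L − 5.0·n = (37.0, -8.45). Then cos ∠BRL = RB·RL / (|RB||RL|), giving 7.32°.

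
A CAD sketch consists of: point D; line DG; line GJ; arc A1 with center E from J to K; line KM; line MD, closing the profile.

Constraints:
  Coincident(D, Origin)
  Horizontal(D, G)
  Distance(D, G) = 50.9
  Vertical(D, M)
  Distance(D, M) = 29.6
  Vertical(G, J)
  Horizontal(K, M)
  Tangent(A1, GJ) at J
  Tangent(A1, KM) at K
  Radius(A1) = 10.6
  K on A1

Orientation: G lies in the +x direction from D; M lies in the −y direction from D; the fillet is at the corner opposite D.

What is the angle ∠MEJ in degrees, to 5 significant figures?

165.26°

D is at the origin; DG is horizontal with |DG| = 50.9 and G on the +x side, so G = (50.900, 0.0000). D and M share the same x with |DM| = 29.6 and M on the −y side, so M = (0.0000, -29.600). The virtual corner opposite D is at (50.900, -29.600). Since A1 is tangent to GJ there, EJ ⟂ GJ and the tangent condition forces EK to be normal to KM, with radius 10.6, so the center E sits 10.6 in from both sides at E = (40.300, -19.000). That places the tangent points at J = (50.900, -19.000) on GJ and K = (40.300, -29.600) on KM. Then cos ∠MEJ = EM·EJ / (|EM||EJ|), giving 165.26°.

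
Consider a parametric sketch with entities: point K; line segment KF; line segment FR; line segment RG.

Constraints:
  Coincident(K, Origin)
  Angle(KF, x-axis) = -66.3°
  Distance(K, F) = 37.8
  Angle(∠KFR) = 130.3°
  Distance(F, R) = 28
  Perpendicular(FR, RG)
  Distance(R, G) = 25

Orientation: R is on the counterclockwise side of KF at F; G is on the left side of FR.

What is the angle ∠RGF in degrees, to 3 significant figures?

48.2°

K is at the origin; KF runs at -66.3° with length 37.8, so F = 37.8·(cos -66.3°, sin -66.3°) = (15.2, -34.6). ∠KFR = 130.3°, so FR runs at -66.3° + (180° − 130.3°) = -16.6° from the x-axis; with |FR| = 28.0, R = F + 28.0·(cos -16.6°, sin -16.6°) = (42.0, -42.6). The perpendicularity gives RG at right angles to FR; with |RG| = 25.0 on the left of FR, G = R + 25.0·(0.286, 0.958) = (49.2, -18.7). Then cos ∠RGF = GR·GF / (|GR||GF|), giving 48.2°.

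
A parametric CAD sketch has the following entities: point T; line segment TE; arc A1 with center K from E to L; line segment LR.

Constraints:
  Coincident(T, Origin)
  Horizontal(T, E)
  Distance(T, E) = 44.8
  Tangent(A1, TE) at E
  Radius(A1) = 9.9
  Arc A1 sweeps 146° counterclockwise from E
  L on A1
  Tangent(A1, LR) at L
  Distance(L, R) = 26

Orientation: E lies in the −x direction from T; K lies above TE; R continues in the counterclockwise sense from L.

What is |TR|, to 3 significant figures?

69.0

T is at the origin; TE is horizontal with |TE| = 44.8 and E on the −x side, so E = (-44.8, 0.00). The tangent condition forces KE to be normal to TE, so K = E + (0, 9.9) = (-44.8, 9.90). On A1, E sits at bearing -90° from K; a 146° counterclockwise sweep puts L at bearing 56°, so L = K + 9.9·(cos 56°, sin 56°) = (-39.3, 18.1). Since A1 is tangent to LR there, KL ⟂ LR, so LR runs along (−sin 56°, cos 56°); with |LR| = 26.0, R = (-60.8, 32.6). Then |TR| = |R − T| = 69.0.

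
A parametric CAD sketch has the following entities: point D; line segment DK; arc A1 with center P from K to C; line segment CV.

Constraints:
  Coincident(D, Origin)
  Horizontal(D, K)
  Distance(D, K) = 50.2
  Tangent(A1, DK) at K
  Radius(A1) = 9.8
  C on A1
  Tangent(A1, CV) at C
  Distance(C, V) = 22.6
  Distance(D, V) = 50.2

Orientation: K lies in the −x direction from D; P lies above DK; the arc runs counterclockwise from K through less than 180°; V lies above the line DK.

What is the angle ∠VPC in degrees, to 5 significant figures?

66.557°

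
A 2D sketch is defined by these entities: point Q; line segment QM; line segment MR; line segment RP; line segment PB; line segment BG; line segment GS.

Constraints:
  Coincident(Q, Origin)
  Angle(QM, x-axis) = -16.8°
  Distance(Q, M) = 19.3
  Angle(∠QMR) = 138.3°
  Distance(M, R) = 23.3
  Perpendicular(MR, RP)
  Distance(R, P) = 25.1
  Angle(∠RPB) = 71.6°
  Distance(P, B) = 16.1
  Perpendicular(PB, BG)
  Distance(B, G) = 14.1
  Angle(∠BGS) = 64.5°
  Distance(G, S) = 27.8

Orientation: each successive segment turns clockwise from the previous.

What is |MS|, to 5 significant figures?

41.572

Q is at the origin; QM runs at -16.8° with length 19.3, so M = (18.476, -5.5783). ∠QMR = 138.3° gives MR at -58.500° from the x-axis; with |MR| = 23.3, R = (30.650, -25.445). The perpendicularity gives RP at right angles to MR, so RP runs at -148.50°; with |RP| = 25.1, P = (9.2492, -38.560). ∠RPB = 71.6° gives PB at 103.10° from the x-axis; with |PB| = 16.1, B = (5.6001, -22.879). The perpendicularity gives BG at right angles to PB, so BG runs at 13.100°; with |BG| = 14.1, G = (19.333, -19.683). ∠BGS = 64.5° gives GS at -102.40° from the x-axis; with |GS| = 27.8, S = (13.364, -46.834). Then |MS| = |S − M| = 41.572.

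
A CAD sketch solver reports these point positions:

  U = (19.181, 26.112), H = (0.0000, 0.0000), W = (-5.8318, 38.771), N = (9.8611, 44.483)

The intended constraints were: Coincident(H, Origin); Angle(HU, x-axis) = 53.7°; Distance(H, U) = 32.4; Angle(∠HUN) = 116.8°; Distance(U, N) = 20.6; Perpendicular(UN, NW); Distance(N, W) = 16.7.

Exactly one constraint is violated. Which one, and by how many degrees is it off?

Perpendicular(UN, NW) — off by 6.90°.

H = (0.00, 0.00) ✓; HU at 53.70° ✓; |HU| = 32.40 ✓; ∠HUN = 116.8° ✓; |UN| = 20.60 ✓; ∠(UN, NW) = 83.10° ✗; |NW| = 16.70 ✓.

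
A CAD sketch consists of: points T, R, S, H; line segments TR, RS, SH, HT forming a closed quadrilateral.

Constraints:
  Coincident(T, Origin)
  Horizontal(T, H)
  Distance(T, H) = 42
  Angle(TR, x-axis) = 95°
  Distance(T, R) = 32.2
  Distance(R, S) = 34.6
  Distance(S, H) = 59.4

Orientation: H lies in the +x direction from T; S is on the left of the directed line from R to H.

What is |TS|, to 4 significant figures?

60.24

T is at the origin; TH is horizontal with |TH| = 42.0 and H in +x, so H = (42.0, 0). TR runs at 95.0° with |TR| = 32.2, so R = (-2.806, 32.08). S is determined by |RS| = 34.6 and |SH| = 59.4 together: it lies at the intersection of circle(R, 34.6) and circle(H, 59.4). With |RH| = 55.11, the foot of the radical line on RH is 6.400 from R and the perpendicular offset is √(34.6² − 6.400²) = 34.00. Taking the left-of-RH solution: S = (22.19, 56.00).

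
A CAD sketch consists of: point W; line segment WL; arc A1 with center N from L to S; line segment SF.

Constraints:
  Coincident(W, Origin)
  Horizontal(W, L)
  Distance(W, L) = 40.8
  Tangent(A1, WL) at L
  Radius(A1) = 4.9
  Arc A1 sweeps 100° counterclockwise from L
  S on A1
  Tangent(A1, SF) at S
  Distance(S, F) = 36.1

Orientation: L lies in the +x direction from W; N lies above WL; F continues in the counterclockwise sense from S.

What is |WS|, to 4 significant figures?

45.99

W is at the origin; W and L share the same y with |WL| = 40.8 and L on the +x side, so L = (40.80, 0.000). Tangency of A1 to WL means the radius NL is perpendicular to WL, so N = L + (0, 4.9) = (40.80, 4.900). On A1, L sits at bearing -90° from N; a 100° counterclockwise sweep puts S at bearing 10°, so S = N + 4.9·(cos 10°, sin 10°) = (45.63, 5.751). Then |WS| = |S − W| = 45.99.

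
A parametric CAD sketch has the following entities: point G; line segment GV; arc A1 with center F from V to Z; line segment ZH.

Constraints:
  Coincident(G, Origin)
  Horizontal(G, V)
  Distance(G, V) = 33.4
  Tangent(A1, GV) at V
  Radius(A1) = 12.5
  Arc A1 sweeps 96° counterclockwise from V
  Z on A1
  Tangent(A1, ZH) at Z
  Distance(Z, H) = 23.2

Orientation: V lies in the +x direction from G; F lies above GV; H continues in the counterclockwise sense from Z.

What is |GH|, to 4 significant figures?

56.96

G is at the origin; G and V share the same y with |GV| = 33.4 and V on the +x side, so V = (33.40, 0.000). The tangent condition forces FV to be normal to GV, so F = V + (0, 12.5) = (33.40, 12.50). On A1, V sits at bearing -90° from F; a 96° counterclockwise sweep puts Z at bearing 6°, so Z = F + 12.5·(cos 6°, sin 6°) = (45.83, 13.81). A1 meets ZH tangentially, so FZ is at right angles to ZH, so ZH runs along (−sin 6°, cos 6°); with |ZH| = 23.2, H = (43.41, 36.88). Then |GH| = |H − G| = 56.96.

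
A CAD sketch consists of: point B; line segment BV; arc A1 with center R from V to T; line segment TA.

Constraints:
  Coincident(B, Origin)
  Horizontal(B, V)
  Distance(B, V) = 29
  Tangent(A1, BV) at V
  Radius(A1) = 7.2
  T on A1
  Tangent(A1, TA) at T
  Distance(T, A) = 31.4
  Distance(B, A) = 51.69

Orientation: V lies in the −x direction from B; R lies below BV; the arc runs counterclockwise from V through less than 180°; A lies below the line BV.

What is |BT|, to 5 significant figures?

36.997

Checks: ∠(RV, VB) = 90.00° ✓; |RV| = 7.200 ✓; |RT| = 7.200 ✓; ∠(RT, TA) = 90.00° ✓; |TA| = 31.40 ✓; |BA| = 51.69 ✓.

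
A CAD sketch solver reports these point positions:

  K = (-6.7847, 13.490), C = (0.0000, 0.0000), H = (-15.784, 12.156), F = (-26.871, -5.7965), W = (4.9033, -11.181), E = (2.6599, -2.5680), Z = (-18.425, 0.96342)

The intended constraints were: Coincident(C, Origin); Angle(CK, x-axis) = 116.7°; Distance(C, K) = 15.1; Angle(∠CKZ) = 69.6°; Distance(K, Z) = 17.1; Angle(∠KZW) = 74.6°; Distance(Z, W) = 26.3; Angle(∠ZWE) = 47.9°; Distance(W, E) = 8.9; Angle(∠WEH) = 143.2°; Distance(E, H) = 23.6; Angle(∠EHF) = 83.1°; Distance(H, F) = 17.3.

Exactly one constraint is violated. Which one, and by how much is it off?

Distance(H, F) = 17.3 — off by 3.80.

C = (0.00, 0.00) ✓; CK at 116.7° ✓; |CK| = 15.10 ✓; ∠CKZ = 69.60° ✓; |KZ| = 17.10 ✓; ∠KZW = 74.60° ✓; |ZW| = 26.30 ✓; ∠ZWE = 47.90° ✓; |WE| = 8.900 ✓; ∠WEH = 143.2° ✓; |EH| = 23.60 ✓; ∠EHF = 83.10° ✓; |HF| = 21.10 ✗.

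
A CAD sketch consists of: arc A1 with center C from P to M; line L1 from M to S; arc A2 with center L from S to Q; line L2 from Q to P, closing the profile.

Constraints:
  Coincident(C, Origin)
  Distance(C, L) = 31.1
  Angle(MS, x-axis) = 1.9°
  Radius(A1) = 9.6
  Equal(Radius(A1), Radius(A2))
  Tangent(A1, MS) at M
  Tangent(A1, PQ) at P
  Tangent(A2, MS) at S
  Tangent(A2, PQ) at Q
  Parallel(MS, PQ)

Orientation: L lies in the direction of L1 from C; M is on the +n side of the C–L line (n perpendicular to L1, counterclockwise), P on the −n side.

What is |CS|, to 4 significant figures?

32.55

Tangency of A1 to both parallel lines with radius 9.6 puts M and P at C ± 9.6·n: M = (-0.3183, 9.595), P = (0.3183, -9.595). Equal radii place S and Q the same way about L: S = L + 9.6·n = (30.76, 10.63), Q = L − 9.6·n = (31.40, -8.564). Then |CS| = |S − C| = 32.55.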